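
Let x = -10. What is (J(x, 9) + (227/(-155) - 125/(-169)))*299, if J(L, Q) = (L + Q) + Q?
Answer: 4383156/2015 ≈ 2175.3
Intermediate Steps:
J(L, Q) = L + 2*Q
(J(x, 9) + (227/(-155) - 125/(-169)))*299 = ((-10 + 2*9) + (227/(-155) - 125/(-169)))*299 = ((-10 + 18) + (227*(-1/155) - 125*(-1/169)))*299 = (8 + (-227/155 + 125/169))*299 = (8 - 18988/26195)*299 = (190572/26195)*299 = 4383156/2015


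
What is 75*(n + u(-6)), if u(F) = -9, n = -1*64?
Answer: -5475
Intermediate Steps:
n = -64
75*(n + u(-6)) = 75*(-64 - 9) = 75*(-73) = -5475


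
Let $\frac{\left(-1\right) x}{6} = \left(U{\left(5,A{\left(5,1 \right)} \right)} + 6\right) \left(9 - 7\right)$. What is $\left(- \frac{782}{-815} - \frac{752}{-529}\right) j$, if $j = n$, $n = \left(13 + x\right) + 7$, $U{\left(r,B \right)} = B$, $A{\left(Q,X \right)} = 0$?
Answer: $- \frac{53381016}{431135} \approx -123.82$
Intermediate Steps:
$x = -72$ ($x = - 6 \left(0 + 6\right) \left(9 - 7\right) = - 6 \cdot 6 \cdot 2 = \left(-6\right) 12 = -72$)
$n = -52$ ($n = \left(13 - 72\right) + 7 = -59 + 7 = -52$)
$j = -52$
$\left(- \frac{782}{-815} - \frac{752}{-529}\right) j = \left(- \frac{782}{-815} - \frac{752}{-529}\right) \left(-52\right) = \left(\left(-782\right) \left(- \frac{1}{815}\right) - - \frac{752}{529}\right) \left(-52\right) = \left(\frac{782}{815} + \frac{752}{529}\right) \left(-52\right) = \frac{1026558}{431135} \left(-52\right) = - \frac{53381016}{431135}$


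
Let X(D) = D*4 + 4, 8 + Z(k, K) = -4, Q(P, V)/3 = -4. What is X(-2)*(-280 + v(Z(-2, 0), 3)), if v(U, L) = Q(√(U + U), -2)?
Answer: 1168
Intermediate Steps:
Q(P, V) = -12 (Q(P, V) = 3*(-4) = -12)
Z(k, K) = -12 (Z(k, K) = -8 - 4 = -12)
v(U, L) = -12
X(D) = 4 + 4*D (X(D) = 4*D + 4 = 4 + 4*D)
X(-2)*(-280 + v(Z(-2, 0), 3)) = (4 + 4*(-2))*(-280 - 12) = (4 - 8)*(-292) = -4*(-292) = 1168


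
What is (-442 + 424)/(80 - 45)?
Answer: -18/35 ≈ -0.51429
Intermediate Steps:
(-442 + 424)/(80 - 45) = -18/35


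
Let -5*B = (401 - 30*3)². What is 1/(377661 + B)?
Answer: 5/1791584 ≈ 2.7908e-6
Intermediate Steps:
B = -96721/5 (B = -(401 - 30*3)²/5 = -(401 - 90)²/5 = -⅕*311² = -⅕*96721 = -96721/5 ≈ -19344.)
1/(377661 + B) = 1/(377661 - 96721/5) = 1/(1791584/5) = 5/1791584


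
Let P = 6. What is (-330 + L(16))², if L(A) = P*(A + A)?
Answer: 19044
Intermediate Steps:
L(A) = 12*A (L(A) = 6*(A + A) = 6*(2*A) = 12*A)
(-330 + L(16))² = (-330 + 12*16)² = (-330 + 192)² = (-138)² = 19044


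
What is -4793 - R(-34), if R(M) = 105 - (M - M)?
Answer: -4898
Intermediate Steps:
R(M) = 105 (R(M) = 105 - 1*0 = 105 + 0 = 105)
-4793 - R(-34) = -4793 - 1*105 = -4793 - 105 = -4898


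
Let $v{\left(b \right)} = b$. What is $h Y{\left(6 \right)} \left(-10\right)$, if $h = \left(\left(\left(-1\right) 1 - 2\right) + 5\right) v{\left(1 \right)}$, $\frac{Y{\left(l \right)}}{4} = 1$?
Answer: $-80$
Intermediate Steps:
$Y{\left(l \right)} = 4$ ($Y{\left(l \right)} = 4 \cdot 1 = 4$)
$h = 2$ ($h = \left(\left(\left(-1\right) 1 - 2\right) + 5\right) 1 = \left(\left(-1 - 2\right) + 5\right) 1 = \left(-3 + 5\right) 1 = 2 \cdot 1 = 2$)
$h Y{\left(6 \right)} \left(-10\right) = 2 \cdot 4 \left(-10\right) = 8 \left(-10\right) = -80$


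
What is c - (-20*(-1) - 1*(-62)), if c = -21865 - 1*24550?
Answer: -46497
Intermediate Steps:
c = -46415 (c = -21865 - 24550 = -46415)
c - (-20*(-1) - 1*(-62)) = -46415 - (-20*(-1) - 1*(-62)) = -46415 - (20 + 62) = -46415 - 1*82 = -46415 - 82 = -46497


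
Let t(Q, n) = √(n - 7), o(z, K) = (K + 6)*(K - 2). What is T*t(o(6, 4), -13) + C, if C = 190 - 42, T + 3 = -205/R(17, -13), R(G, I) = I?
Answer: 148 + 332*I*√5/13 ≈ 148.0 + 57.106*I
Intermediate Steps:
o(z, K) = (-2 + K)*(6 + K) (o(z, K) = (6 + K)*(-2 + K) = (-2 + K)*(6 + K))
t(Q, n) = √(-7 + n)
T = 166/13 (T = -3 - 205/(-13) = -3 - 205*(-1/13) = -3 + 205/13 = 166/13 ≈ 12.769)
C = 148
T*t(o(6, 4), -13) + C = 166*√(-7 - 13)/13 + 148 = 166*√(-20)/13 + 148 = 166*(2*I*√5)/13 + 148 = 332*I*√5/13 + 148 = 148 + 332*I*√5/13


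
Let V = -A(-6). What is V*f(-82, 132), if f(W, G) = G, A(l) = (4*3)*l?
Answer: 9504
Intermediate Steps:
A(l) = 12*l
V = 72 (V = -12*(-6) = -1*(-72) = 72)
V*f(-82, 132) = 72*132 = 9504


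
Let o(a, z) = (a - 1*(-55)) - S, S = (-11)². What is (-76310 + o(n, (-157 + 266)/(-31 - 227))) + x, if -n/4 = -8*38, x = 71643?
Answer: -3517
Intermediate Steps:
S = 121
n = 1216 (n = -(-32)*38 = -4*(-304) = 1216)
o(a, z) = -66 + a (o(a, z) = (a - 1*(-55)) - 1*121 = (a + 55) - 121 = (55 + a) - 121 = -66 + a)
(-76310 + o(n, (-157 + 266)/(-31 - 227))) + x = (-76310 + (-66 + 1216)) + 71643 = (-76310 + 1150) + 71643 = -75160 + 71643 = -3517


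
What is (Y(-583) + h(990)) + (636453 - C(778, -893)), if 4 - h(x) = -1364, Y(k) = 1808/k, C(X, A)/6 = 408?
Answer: 370420651/583 ≈ 6.3537e+5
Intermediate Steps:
C(X, A) = 2448 (C(X, A) = 6*408 = 2448)
h(x) = 1368 (h(x) = 4 - 1*(-1364) = 4 + 1364 = 1368)
(Y(-583) + h(990)) + (636453 - C(778, -893)) = (1808/(-583) + 1368) + (636453 - 1*2448) = (1808*(-1/583) + 1368) + (636453 - 2448) = (-1808/583 + 1368) + 634005 = 795736/583 + 634005 = 370420651/583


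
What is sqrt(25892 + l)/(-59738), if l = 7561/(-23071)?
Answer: -sqrt(13781387353741)/1378215398 ≈ -0.0026936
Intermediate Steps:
l = -7561/23071 (l = 7561*(-1/23071) = -7561/23071 ≈ -0.32773)
sqrt(25892 + l)/(-59738) = sqrt(25892 - 7561/23071)/(-59738) = sqrt(597346771/23071)*(-1/59738) = (sqrt(13781387353741)/23071)*(-1/59738) = -sqrt(13781387353741)/1378215398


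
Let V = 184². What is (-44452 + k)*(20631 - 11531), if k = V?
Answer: -96423600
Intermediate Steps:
V = 33856
k = 33856
(-44452 + k)*(20631 - 11531) = (-44452 + 33856)*(20631 - 11531) = -10596*9100 = -96423600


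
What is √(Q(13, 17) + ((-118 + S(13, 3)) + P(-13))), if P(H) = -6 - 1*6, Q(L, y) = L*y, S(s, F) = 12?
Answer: √103 ≈ 10.149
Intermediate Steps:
P(H) = -12 (P(H) = -6 - 6 = -12)
√(Q(13, 17) + ((-118 + S(13, 3)) + P(-13))) = √(13*17 + ((-118 + 12) - 12)) = √(221 + (-106 - 12)) = √(221 - 118) = √103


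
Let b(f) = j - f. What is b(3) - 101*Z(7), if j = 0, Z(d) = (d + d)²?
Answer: -19799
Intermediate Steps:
Z(d) = 4*d² (Z(d) = (2*d)² = 4*d²)
b(f) = -f (b(f) = 0 - f = -f)
b(3) - 101*Z(7) = -1*3 - 404*7² = -3 - 404*49 = -3 - 101*196 = -3 - 19796 = -19799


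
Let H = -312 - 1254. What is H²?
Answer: 2452356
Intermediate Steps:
H = -1566
H² = (-1566)² = 2452356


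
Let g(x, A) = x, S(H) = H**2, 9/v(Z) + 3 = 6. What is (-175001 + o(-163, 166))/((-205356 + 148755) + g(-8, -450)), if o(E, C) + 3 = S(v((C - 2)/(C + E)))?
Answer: 174995/56609 ≈ 3.0913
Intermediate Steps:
v(Z) = 3 (v(Z) = 9/(-3 + 6) = 9/3 = 9*(1/3) = 3)
o(E, C) = 6 (o(E, C) = -3 + 3**2 = -3 + 9 = 6)
(-175001 + o(-163, 166))/((-205356 + 148755) + g(-8, -450)) = (-175001 + 6)/((-205356 + 148755) - 8) = -174995/(-56601 - 8) = -174995/(-56609) = -174995*(-1/56609) = 174995/56609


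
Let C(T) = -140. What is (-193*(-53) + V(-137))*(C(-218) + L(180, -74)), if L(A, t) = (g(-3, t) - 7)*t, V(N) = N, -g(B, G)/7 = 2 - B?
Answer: 29953056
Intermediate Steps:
g(B, G) = -14 + 7*B (g(B, G) = -7*(2 - B) = -14 + 7*B)
L(A, t) = -42*t (L(A, t) = ((-14 + 7*(-3)) - 7)*t = ((-14 - 21) - 7)*t = (-35 - 7)*t = -42*t)
(-193*(-53) + V(-137))*(C(-218) + L(180, -74)) = (-193*(-53) - 137)*(-140 - 42*(-74)) = (10229 - 137)*(-140 + 3108) = 10092*2968 = 29953056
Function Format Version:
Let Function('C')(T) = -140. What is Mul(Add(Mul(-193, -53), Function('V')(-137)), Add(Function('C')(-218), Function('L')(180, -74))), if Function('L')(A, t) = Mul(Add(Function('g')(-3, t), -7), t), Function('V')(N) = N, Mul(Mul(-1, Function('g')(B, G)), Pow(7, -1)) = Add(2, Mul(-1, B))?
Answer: 29953056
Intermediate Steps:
Function('g')(B, G) = Add(-14, Mul(7, B)) (Function('g')(B, G) = Mul(-7, Add(2, Mul(-1, B))) = Add(-14, Mul(7, B)))
Function('L')(A, t) = Mul(-42, t) (Function('L')(A, t) = Mul(Add(Add(-14, Mul(7, -3)), -7), t) = Mul(Add(Add(-14, -21), -7), t) = Mul(Add(-35, -7), t) = Mul(-42, t))
Mul(Add(Mul(-193, -53), Function('V')(-137)), Add(Function('C')(-218), Function('L')(180, -74))) = Mul(Add(Mul(-193, -53), -137), Add(-140, Mul(-42, -74))) = Mul(Add(10229, -137), Add(-140, 3108)) = Mul(10092, 2968) = 29953056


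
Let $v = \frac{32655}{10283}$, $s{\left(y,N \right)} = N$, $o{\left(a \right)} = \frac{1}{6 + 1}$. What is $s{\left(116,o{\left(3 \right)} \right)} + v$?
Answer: $\frac{34124}{10283} \approx 3.3185$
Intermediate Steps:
$o{\left(a \right)} = \frac{1}{7}$
$v = \frac{4665}{1469}$ ($v = 32655 \cdot \frac{1}{10283} = \frac{4665}{1469} \approx 3.1756$)
$s{\left(116,o{\left(3 \right)} \right)} + v = \frac{1}{7} + \frac{4665}{1469} = \frac{34124}{10283}$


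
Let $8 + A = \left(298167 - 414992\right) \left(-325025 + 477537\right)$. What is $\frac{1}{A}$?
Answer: $- \frac{1}{17817214408} \approx -5.6125 \cdot 10^{-11}$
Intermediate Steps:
$A = -17817214408$ ($A = -8 + \left(298167 - 414992\right) \left(-325025 + 477537\right) = -8 - 17817214400 = -17817214408$)
$\frac{1}{A} = \frac{1}{-17817214408} = - \frac{1}{17817214408}$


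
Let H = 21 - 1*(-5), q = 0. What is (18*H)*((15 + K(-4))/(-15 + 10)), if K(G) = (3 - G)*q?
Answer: -1404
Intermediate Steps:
H = 26 (H = 21 + 5 = 26)
K(G) = 0 (K(G) = (3 - G)*0 = 0)
(18*H)*((15 + K(-4))/(-15 + 10)) = (18*26)*((15 + 0)/(-15 + 10)) = 468*(15/(-5)) = 468*(15*(-1/5)) = 468*(-3) = -1404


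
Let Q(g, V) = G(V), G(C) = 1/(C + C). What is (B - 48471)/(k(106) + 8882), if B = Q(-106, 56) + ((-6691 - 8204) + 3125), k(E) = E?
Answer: -2248997/335552 ≈ -6.7024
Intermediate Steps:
G(C) = 1/(2*C)
Q(g, V) = 1/(2*V)
B = -1318239/112 (B = (1/2)/56 + ((-6691 - 8204) + 3125) = (1/2)*(1/56) + (-14895 + 3125) = 1/112 - 11770 = -1318239/112 ≈ -11770.)
(B - 48471)/(k(106) + 8882) = (-1318239/112 - 48471)/(106 + 8882) = -6746991/112/8988 = -6746991/112*1/8988 = -2248997/335552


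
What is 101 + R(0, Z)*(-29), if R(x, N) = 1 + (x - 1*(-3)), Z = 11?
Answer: -15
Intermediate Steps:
R(x, N) = 4 + x (R(x, N) = 1 + (x + 3) = 1 + (3 + x) = 4 + x)
101 + R(0, Z)*(-29) = 101 + (4 + 0)*(-29) = 101 + 4*(-29) = 101 - 116 = -15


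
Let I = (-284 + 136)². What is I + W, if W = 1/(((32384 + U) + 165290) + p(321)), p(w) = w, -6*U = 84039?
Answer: 8060168210/367977 ≈ 21904.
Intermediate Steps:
U = -28013/2 (U = -⅙*84039 = -28013/2 ≈ -14007.)
W = 2/367977 (W = 1/(((32384 - 28013/2) + 165290) + 321) = 1/((36755/2 + 165290) + 321) = 1/(367335/2 + 321) = 1/(367977/2) = 2/367977 ≈ 5.4351e-6)
I = 21904 (I = (-148)² = 21904)
I + W = 21904 + 2/367977 = 8060168210/367977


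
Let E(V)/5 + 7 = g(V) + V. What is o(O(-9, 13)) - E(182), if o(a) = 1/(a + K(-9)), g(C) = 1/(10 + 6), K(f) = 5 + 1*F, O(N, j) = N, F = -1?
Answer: -70041/80 ≈ -875.51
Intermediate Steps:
K(f) = 4 (K(f) = 5 + 1*(-1) = 5 - 1 = 4)
g(C) = 1/16
o(a) = 1/(4 + a) (o(a) = 1/(a + 4) = 1/(4 + a))
E(V) = -555/16 + 5*V (E(V) = -35 + 5*(1/16 + V) = -35 + (5/16 + 5*V) = -555/16 + 5*V)
o(O(-9, 13)) - E(182) = 1/(4 - 9) - (-555/16 + 5*182) = 1/(-5) - (-555/16 + 910) = -1/5 - 1*14005/16 = -1/5 - 14005/16 = -70041/80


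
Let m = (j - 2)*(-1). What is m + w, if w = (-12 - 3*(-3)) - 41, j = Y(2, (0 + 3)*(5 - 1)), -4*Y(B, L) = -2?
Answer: -85/2 ≈ -42.500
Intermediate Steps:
Y(B, L) = ½ (Y(B, L) = -¼*(-2) = ½)
j = ½ ≈ 0.50000
w = -44 (w = (-12 + 9) - 41 = -3 - 41 = -44)
m = 3/2 (m = (½ - 2)*(-1) = -3/2*(-1) = 3/2 ≈ 1.5000)
m + w = 3/2 - 44 = -85/2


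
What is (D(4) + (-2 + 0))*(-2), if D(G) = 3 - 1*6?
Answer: 10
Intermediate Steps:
D(G) = -3 (D(G) = 3 - 6 = -3)
(D(4) + (-2 + 0))*(-2) = (-3 + (-2 + 0))*(-2) = (-3 - 2)*(-2) = -5*(-2) = 10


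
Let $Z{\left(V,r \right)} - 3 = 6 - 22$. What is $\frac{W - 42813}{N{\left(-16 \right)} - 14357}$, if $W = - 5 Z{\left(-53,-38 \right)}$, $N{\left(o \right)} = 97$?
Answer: $\frac{10687}{3565} \approx 2.9978$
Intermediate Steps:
$Z{\left(V,r \right)} = -13$ ($Z{\left(V,r \right)} = 3 + \left(6 - 22\right) = 3 - 16 = -13$)
$W = 65$ ($W = \left(-5\right) \left(-13\right) = 65$)
$\frac{W - 42813}{N{\left(-16 \right)} - 14357} = \frac{65 - 42813}{97 - 14357} = - \frac{42748}{-14260} = \left(-42748\right) \left(- \frac{1}{14260}\right) = \frac{10687}{3565}$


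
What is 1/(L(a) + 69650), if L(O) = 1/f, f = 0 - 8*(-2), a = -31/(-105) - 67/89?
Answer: 16/1114401 ≈ 1.4357e-5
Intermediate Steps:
a = -4276/9345 (a = -31*(-1/105) - 67*1/89 = 31/105 - 67/89 = -4276/9345 ≈ -0.45757)
f = 16 (f = 0 + 16 = 16)
L(O) = 1/16
1/(L(a) + 69650) = 1/(1/16 + 69650) = 1/(1114401/16) = 16/1114401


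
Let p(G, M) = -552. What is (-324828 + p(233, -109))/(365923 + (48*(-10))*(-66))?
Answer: -325380/397603 ≈ -0.81835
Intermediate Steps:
(-324828 + p(233, -109))/(365923 + (48*(-10))*(-66)) = (-324828 - 552)/(365923 + (48*(-10))*(-66)) = -325380/(365923 - 480*(-66)) = -325380/(365923 + 31680) = -325380/397603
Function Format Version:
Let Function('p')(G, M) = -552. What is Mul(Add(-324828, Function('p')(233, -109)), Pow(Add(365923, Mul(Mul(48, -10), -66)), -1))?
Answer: Rational(-325380, 397603) ≈ -0.81835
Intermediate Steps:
Mul(Add(-324828, Function('p')(233, -109)), Pow(Add(365923, Mul(Mul(48, -10), -66)), -1)) = Mul(Add(-324828, -552), Pow(Add(365923, Mul(Mul(48, -10), -66)), -1)) = Mul(-325380, Pow(Add(365923, Mul(-480, -66)), -1)) = Mul(-325380, Pow(Add(365923, 31680), -1)) = Mul(-325380, Pow(397603, -1)) = Mul(-325380, Rational(1, 397603)) = Rational(-325380, 397603)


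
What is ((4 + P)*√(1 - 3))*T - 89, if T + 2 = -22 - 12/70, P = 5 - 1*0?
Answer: -89 - 7614*I*√2/35 ≈ -89.0 - 307.65*I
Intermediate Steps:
P = 5 (P = 5 + 0 = 5)
T = -846/35 (T = -2 + (-22 - 12/70) = -2 + (-22 - 12*1/70) = -2 + (-22 - 6/35) = -2 - 776/35 = -846/35 ≈ -24.171)
((4 + P)*√(1 - 3))*T - 89 = ((4 + 5)*√(1 - 3))*(-846/35) - 89 = (9*√(-2))*(-846/35) - 89 = (9*(I*√2))*(-846/35) - 89 = (9*I*√2)*(-846/35) - 89 = -7614*I*√2/35 - 89 = -89 - 7614*I*√2/35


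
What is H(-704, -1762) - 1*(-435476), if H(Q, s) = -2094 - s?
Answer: 435144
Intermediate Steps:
H(-704, -1762) - 1*(-435476) = (-2094 - 1*(-1762)) - 1*(-435476) = (-2094 + 1762) + 435476 = -332 + 435476 = 435144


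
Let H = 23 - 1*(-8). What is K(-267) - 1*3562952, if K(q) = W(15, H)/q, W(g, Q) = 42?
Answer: -317102742/89 ≈ -3.5630e+6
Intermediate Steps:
H = 31 (H = 23 + 8 = 31)
K(q) = 42/q
K(-267) - 1*3562952 = 42/(-267) - 1*3562952 = 42*(-1/267) - 3562952 = -14/89 - 3562952 = -317102742/89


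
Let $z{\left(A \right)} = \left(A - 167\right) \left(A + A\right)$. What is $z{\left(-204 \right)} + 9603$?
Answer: $160971$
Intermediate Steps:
$z{\left(A \right)} = 2 A \left(-167 + A\right)$ ($z{\left(A \right)} = \left(-167 + A\right) 2 A = 2 A \left(-167 + A\right)$)
$z{\left(-204 \right)} + 9603 = 2 \left(-204\right) \left(-167 - 204\right) + 9603 = 2 \left(-204\right) \left(-371\right) + 9603 = 151368 + 9603 = 160971$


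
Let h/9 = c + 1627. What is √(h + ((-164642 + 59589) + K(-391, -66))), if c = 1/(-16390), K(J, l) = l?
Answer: I*√24304758027110/16390 ≈ 300.79*I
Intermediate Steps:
c = -1/16390 ≈ -6.1013e-5
h = 239998761/16390 (h = 9*(-1/16390 + 1627) = 9*(26666529/16390) = 239998761/16390 ≈ 14643.)
√(h + ((-164642 + 59589) + K(-391, -66))) = √(239998761/16390 + ((-164642 + 59589) - 66)) = √(239998761/16390 + (-105053 - 66)) = √(239998761/16390 - 105119) = √(-1482901649/16390) = I*√24304758027110/16390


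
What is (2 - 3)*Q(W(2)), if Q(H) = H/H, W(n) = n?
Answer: -1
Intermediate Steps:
Q(H) = 1
(2 - 3)*Q(W(2)) = (2 - 3)*1 = -1*1 = -1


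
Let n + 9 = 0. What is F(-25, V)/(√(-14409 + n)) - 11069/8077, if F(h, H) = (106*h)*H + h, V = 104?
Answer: -11069/8077 + 30625*I*√178/178 ≈ -1.3704 + 2295.4*I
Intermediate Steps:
n = -9 (n = -9 + 0 = -9)
F(h, H) = h + 106*H*h (F(h, H) = 106*H*h + h = h + 106*H*h)
F(-25, V)/(√(-14409 + n)) - 11069/8077 = (-25*(1 + 106*104))/(√(-14409 - 9)) - 11069/8077 = (-25*(1 + 11024))/(√(-14418)) - 11069*1/8077 = (-25*11025)/((9*I*√178)) - 11069/8077 = -(-30625)*I*√178/178 - 11069/8077 = 30625*I*√178/178 - 11069/8077 = -11069/8077 + 30625*I*√178/178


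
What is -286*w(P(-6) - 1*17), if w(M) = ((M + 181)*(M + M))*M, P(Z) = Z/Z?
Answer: -24161280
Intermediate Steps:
P(Z) = 1
w(M) = 2*M²*(181 + M) (w(M) = ((181 + M)*(2*M))*M = (2*M*(181 + M))*M = 2*M²*(181 + M))
-286*w(P(-6) - 1*17) = -572*(1 - 1*17)²*(181 + (1 - 1*17)) = -572*(1 - 17)²*(181 + (1 - 17)) = -572*(-16)²*(181 - 16) = -572*256*165 = -286*84480 = -24161280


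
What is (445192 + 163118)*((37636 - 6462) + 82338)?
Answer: 69050484720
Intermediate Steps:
(445192 + 163118)*((37636 - 6462) + 82338) = 608310*(31174 + 82338) = 608310*113512 = 69050484720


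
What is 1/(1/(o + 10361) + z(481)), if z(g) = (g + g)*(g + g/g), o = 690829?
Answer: 701190/325130583961 ≈ 2.1566e-6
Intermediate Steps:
z(g) = 2*g*(1 + g) (z(g) = (2*g)*(g + 1) = (2*g)*(1 + g) = 2*g*(1 + g))
1/(1/(o + 10361) + z(481)) = 1/(1/(690829 + 10361) + 2*481*(1 + 481)) = 1/(1/701190 + 2*481*482) = 1/(1/701190 + 463684) = 1/(325130583961/701190) = 701190/325130583961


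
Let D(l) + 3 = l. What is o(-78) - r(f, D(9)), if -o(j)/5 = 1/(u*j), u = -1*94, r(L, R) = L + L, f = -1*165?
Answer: 2419555/7332 ≈ 330.00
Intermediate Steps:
D(l) = -3 + l
f = -165
r(L, R) = 2*L
u = -94
o(j) = 5/(94*j) (o(j) = -5/((-94)*j) = -(-5)/(94*j) = 5/(94*j))
o(-78) - r(f, D(9)) = (5/94)/(-78) - 2*(-165) = (5/94)*(-1/78) - 1*(-330) = -5/7332 + 330 = 2419555/7332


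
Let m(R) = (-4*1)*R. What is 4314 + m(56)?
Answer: 4090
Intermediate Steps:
m(R) = -4*R
4314 + m(56) = 4314 - 4*56 = 4314 - 224 = 4090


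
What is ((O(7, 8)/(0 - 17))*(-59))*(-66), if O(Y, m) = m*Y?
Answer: -218064/17 ≈ -12827.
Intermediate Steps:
O(Y, m) = Y*m
((O(7, 8)/(0 - 17))*(-59))*(-66) = (((7*8)/(0 - 17))*(-59))*(-66) = ((56/(-17))*(-59))*(-66) = ((56*(-1/17))*(-59))*(-66) = -56/17*(-59)*(-66) = (3304/17)*(-66) = -218064/17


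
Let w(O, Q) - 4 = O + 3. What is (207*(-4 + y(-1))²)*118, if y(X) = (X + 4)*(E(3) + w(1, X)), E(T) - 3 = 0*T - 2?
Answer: 12921354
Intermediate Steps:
w(O, Q) = 7 + O (w(O, Q) = 4 + (O + 3) = 4 + (3 + O) = 7 + O)
E(T) = 1 (E(T) = 3 + (0*T - 2) = 3 + (0 - 2) = 3 - 2 = 1)
y(X) = 36 + 9*X (y(X) = (X + 4)*(1 + (7 + 1)) = (4 + X)*(1 + 8) = (4 + X)*9 = 36 + 9*X)
(207*(-4 + y(-1))²)*118 = (207*(-4 + (36 + 9*(-1)))²)*118 = (207*(-4 + (36 - 9))²)*118 = (207*(-4 + 27)²)*118 = (207*23²)*118 = (207*529)*118 = 109503*118 = 12921354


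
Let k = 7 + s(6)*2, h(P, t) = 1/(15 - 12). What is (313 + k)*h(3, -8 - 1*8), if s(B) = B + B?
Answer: 344/3 ≈ 114.67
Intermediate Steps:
h(P, t) = ⅓ (h(P, t) = 1/3 = ⅓)
s(B) = 2*B
k = 31 (k = 7 + (2*6)*2 = 7 + 12*2 = 7 + 24 = 31)
(313 + k)*h(3, -8 - 1*8) = (313 + 31)*(⅓) = 344*(⅓) = 344/3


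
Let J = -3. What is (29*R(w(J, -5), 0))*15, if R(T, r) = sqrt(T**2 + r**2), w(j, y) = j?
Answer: 1305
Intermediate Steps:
(29*R(w(J, -5), 0))*15 = (29*sqrt((-3)**2 + 0**2))*15 = (29*sqrt(9 + 0))*15 = (29*sqrt(9))*15 = (29*3)*15 = 87*15 = 1305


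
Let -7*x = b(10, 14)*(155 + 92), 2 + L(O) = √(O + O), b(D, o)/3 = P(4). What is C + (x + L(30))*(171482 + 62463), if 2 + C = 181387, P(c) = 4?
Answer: -695418515/7 + 467890*√15 ≈ -9.7533e+7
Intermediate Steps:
C = 181385 (C = -2 + 181387 = 181385)
b(D, o) = 12 (b(D, o) = 3*4 = 12)
L(O) = -2 + √2*√O (L(O) = -2 + √(O + O) = -2 + √(2*O) = -2 + √2*√O)
x = -2964/7 (x = -12*(155 + 92)/7 = -12*247/7 = -⅐*2964 = -2964/7 ≈ -423.43)
C + (x + L(30))*(171482 + 62463) = 181385 + (-2964/7 + (-2 + √2*√30))*(171482 + 62463) = 181385 + (-2964/7 + (-2 + 2*√15))*233945 = 181385 + (-2978/7 + 2*√15)*233945 = 181385 + (-696688210/7 + 467890*√15) = -695418515/7 + 467890*√15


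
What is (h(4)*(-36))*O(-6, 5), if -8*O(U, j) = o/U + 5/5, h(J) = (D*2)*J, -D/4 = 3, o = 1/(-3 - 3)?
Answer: -444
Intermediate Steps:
o = -⅙ (o = 1/(-6) = -⅙ ≈ -0.16667)
D = -12 (D = -4*3 = -12)
h(J) = -24*J (h(J) = (-12*2)*J = -24*J)
O(U, j) = -⅛ + 1/(48*U) (O(U, j) = -(-1/(6*U) + 5/5)/8 = -(-1/(6*U) + 5*(⅕))/8 = -(-1/(6*U) + 1)/8 = -(1 - 1/(6*U))/8 = -⅛ + 1/(48*U))
(h(4)*(-36))*O(-6, 5) = (-24*4*(-36))*((1/48)*(1 - 6*(-6))/(-6)) = (-96*(-36))*((1/48)*(-⅙)*(1 + 36)) = 3456*((1/48)*(-⅙)*37) = 3456*(-37/288) = -444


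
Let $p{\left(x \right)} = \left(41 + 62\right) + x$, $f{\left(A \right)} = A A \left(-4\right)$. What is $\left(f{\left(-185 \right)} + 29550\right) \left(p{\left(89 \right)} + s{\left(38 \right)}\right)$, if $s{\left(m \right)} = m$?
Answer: $-24690500$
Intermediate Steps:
$f{\left(A \right)} = - 4 A^{2}$ ($f{\left(A \right)} = A^{2} \left(-4\right) = - 4 A^{2}$)
$p{\left(x \right)} = 103 + x$
$\left(f{\left(-185 \right)} + 29550\right) \left(p{\left(89 \right)} + s{\left(38 \right)}\right) = \left(- 4 \left(-185\right)^{2} + 29550\right) \left(\left(103 + 89\right) + 38\right) = \left(\left(-4\right) 34225 + 29550\right) \left(192 + 38\right) = \left(-136900 + 29550\right) 230 = \left(-107350\right) 230 = -24690500$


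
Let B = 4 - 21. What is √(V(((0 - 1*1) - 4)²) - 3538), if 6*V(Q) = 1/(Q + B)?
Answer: I*√509469/12 ≈ 59.481*I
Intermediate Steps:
B = -17
V(Q) = 1/(6*(-17 + Q)) (V(Q) = 1/(6*(Q - 17)) = 1/(6*(-17 + Q)))
√(V(((0 - 1*1) - 4)²) - 3538) = √(1/(6*(-17 + ((0 - 1*1) - 4)²)) - 3538) = √(1/(6*(-17 + ((0 - 1) - 4)²)) - 3538) = √(1/(6*(-17 + (-1 - 4)²)) - 3538) = √(1/(6*(-17 + (-5)²)) - 3538) = √(1/(6*(-17 + 25)) - 3538) = √((⅙)/8 - 3538) = √((⅙)*(⅛) - 3538) = √(1/48 - 3538) = √(-169823/48) = I*√509469/12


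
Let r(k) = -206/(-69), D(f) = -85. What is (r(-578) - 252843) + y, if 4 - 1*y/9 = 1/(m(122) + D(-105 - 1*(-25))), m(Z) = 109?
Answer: -139548023/552 ≈ -2.5280e+5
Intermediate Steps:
r(k) = 206/69 (r(k) = -206*(-1/69) = 206/69)
y = 285/8 (y = 36 - 9/(109 - 85) = 36 - 9/24 = 36 - 9*1/24 = 36 - 3/8 = 285/8 ≈ 35.625)
(r(-578) - 252843) + y = (206/69 - 252843) + 285/8 = -17445961/69 + 285/8 = -139548023/552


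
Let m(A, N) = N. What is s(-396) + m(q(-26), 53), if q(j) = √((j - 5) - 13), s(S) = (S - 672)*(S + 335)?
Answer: 65201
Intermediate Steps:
s(S) = (-672 + S)*(335 + S)
q(j) = √(-18 + j) (q(j) = √((-5 + j) - 13) = √(-18 + j))
s(-396) + m(q(-26), 53) = (-225120 + (-396)² - 337*(-396)) + 53 = (-225120 + 156816 + 133452) + 53 = 65148 + 53 = 65201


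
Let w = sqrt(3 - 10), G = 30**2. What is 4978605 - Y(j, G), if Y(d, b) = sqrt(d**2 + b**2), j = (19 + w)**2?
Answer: 4978605 - 2*sqrt(231302 + 6726*I*sqrt(7)) ≈ 4.9776e+6 - 36.974*I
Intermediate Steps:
G = 900
w = I*sqrt(7) (w = sqrt(-7) = I*sqrt(7) ≈ 2.6458*I)
j = (19 + I*sqrt(7))**2 ≈ 354.0 + 100.54*I
Y(d, b) = sqrt(b**2 + d**2)
4978605 - Y(j, G) = 4978605 - sqrt(900**2 + ((19 + I*sqrt(7))**2)**2) = 4978605 - sqrt(810000 + (19 + I*sqrt(7))**4)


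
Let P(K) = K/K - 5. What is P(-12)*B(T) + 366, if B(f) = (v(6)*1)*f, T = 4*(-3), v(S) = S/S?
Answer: 414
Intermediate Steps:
v(S) = 1
T = -12
P(K) = -4 (P(K) = 1 - 5 = -4)
B(f) = f (B(f) = (1*1)*f = 1*f = f)
P(-12)*B(T) + 366 = -4*(-12) + 366 = 48 + 366 = 414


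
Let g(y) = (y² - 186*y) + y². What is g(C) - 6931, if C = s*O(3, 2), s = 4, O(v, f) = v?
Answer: -8875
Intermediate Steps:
C = 12 (C = 4*3 = 12)
g(y) = -186*y + 2*y²
g(C) - 6931 = 2*12*(-93 + 12) - 6931 = 2*12*(-81) - 6931 = -1944 - 6931 = -8875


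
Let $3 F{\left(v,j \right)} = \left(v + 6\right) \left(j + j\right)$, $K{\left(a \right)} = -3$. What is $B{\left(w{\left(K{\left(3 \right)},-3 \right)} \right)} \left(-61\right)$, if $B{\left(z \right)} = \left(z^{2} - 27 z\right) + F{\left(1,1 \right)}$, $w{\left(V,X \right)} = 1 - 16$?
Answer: $- \frac{116144}{3} \approx -38715.0$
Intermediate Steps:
$w{\left(V,X \right)} = -15$ ($w{\left(V,X \right)} = 1 - 16 = -15$)
$F{\left(v,j \right)} = \frac{2 j \left(6 + v\right)}{3}$ ($F{\left(v,j \right)} = \frac{\left(v + 6\right) \left(j + j\right)}{3} = \frac{\left(6 + v\right) 2 j}{3} = \frac{2 j \left(6 + v\right)}{3}$)
$B{\left(z \right)} = \frac{14}{3} + z^{2} - 27 z$ ($B{\left(z \right)} = \left(z^{2} - 27 z\right) + \frac{2}{3} \cdot 1 \left(6 + 1\right) = \left(z^{2} - 27 z\right) + \frac{2}{3} \cdot 1 \cdot 7 = \left(z^{2} - 27 z\right) + \frac{14}{3} = \frac{14}{3} + z^{2} - 27 z$)
$B{\left(w{\left(K{\left(3 \right)},-3 \right)} \right)} \left(-61\right) = \left(\frac{14}{3} + \left(-15\right)^{2} - -405\right) \left(-61\right) = \left(\frac{14}{3} + 225 + 405\right) \left(-61\right) = \frac{1904}{3} \left(-61\right) = - \frac{116144}{3}$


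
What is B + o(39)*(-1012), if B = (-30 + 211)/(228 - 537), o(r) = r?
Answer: -12195793/309 ≈ -39469.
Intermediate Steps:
B = -181/309 (B = 181/(-309) = 181*(-1/309) = -181/309 ≈ -0.58576)
B + o(39)*(-1012) = -181/309 + 39*(-1012) = -181/309 - 39468 = -12195793/309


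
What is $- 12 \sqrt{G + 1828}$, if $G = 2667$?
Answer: $- 12 \sqrt{4495} \approx -804.54$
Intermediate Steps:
$- 12 \sqrt{G + 1828} = - 12 \sqrt{2667 + 1828} = - 12 \sqrt{4495}$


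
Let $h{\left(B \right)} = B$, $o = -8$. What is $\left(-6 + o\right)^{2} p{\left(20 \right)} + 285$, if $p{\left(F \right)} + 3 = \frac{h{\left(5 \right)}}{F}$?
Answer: $-254$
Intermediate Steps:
$p{\left(F \right)} = -3 + \frac{5}{F}$
$\left(-6 + o\right)^{2} p{\left(20 \right)} + 285 = \left(-6 - 8\right)^{2} \left(-3 + \frac{5}{20}\right) + 285 = \left(-14\right)^{2} \left(-3 + 5 \cdot \frac{1}{20}\right) + 285 = 196 \left(-3 + \frac{1}{4}\right) + 285 = 196 \left(- \frac{11}{4}\right) + 285 = -539 + 285 = -254$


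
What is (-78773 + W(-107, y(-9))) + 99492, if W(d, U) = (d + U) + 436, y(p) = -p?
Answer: 21057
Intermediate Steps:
W(d, U) = 436 + U + d (W(d, U) = (U + d) + 436 = 436 + U + d)
(-78773 + W(-107, y(-9))) + 99492 = (-78773 + (436 - 1*(-9) - 107)) + 99492 = (-78773 + (436 + 9 - 107)) + 99492 = (-78773 + 338) + 99492 = -78435 + 99492 = 21057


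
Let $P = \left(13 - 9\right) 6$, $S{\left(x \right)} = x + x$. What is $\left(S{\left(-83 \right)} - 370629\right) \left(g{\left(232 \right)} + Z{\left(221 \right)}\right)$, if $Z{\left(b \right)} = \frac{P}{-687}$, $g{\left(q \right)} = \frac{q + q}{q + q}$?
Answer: $- \frac{81945695}{229} \approx -3.5784 \cdot 10^{5}$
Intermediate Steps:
$S{\left(x \right)} = 2 x$
$P = 24$ ($P = 4 \cdot 6 = 24$)
$g{\left(q \right)} = 1$ ($g{\left(q \right)} = \frac{2 q}{2 q} = 2 q \frac{1}{2 q} = 1$)
$Z{\left(b \right)} = - \frac{8}{229}$ ($Z{\left(b \right)} = \frac{24}{-687} = 24 \left(- \frac{1}{687}\right) = - \frac{8}{229}$)
$\left(S{\left(-83 \right)} - 370629\right) \left(g{\left(232 \right)} + Z{\left(221 \right)}\right) = \left(2 \left(-83\right) - 370629\right) \left(1 - \frac{8}{229}\right) = \left(-166 - 370629\right) \frac{221}{229} = \left(-370795\right) \frac{221}{229} = - \frac{81945695}{229}$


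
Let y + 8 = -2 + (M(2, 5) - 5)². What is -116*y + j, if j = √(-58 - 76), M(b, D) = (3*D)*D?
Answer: -567240 + I*√134 ≈ -5.6724e+5 + 11.576*I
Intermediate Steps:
M(b, D) = 3*D²
y = 4890 (y = -8 + (-2 + (3*5² - 5)²) = -8 + (-2 + (3*25 - 5)²) = -8 + (-2 + (75 - 5)²) = -8 + (-2 + 70²) = -8 + (-2 + 4900) = -8 + 4898 = 4890)
j = I*√134 (j = √(-134) = I*√134 ≈ 11.576*I)
-116*y + j = -116*4890 + I*√134 = -567240 + I*√134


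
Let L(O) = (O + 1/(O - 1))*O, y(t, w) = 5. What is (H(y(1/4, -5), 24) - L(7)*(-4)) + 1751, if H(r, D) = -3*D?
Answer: 5639/3 ≈ 1879.7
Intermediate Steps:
L(O) = O*(O + 1/(-1 + O)) (L(O) = (O + 1/(-1 + O))*O = O*(O + 1/(-1 + O)))
(H(y(1/4, -5), 24) - L(7)*(-4)) + 1751 = (-3*24 - 7*(1 + 7**2 - 1*7)/(-1 + 7)*(-4)) + 1751 = (-72 - 7*(1 + 49 - 7)/6*(-4)) + 1751 = (-72 - 7*(1/6)*43*(-4)) + 1751 = (-72 - 301*(-4)/6) + 1751 = (-72 - 1*(-602/3)) + 1751 = (-72 + 602/3) + 1751 = 386/3 + 1751 = 5639/3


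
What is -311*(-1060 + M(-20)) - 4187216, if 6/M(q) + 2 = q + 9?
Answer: -50146362/13 ≈ -3.8574e+6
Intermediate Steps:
M(q) = 6/(7 + q) (M(q) = 6/(-2 + (q + 9)) = 6/(-2 + (9 + q)) = 6/(7 + q))
-311*(-1060 + M(-20)) - 4187216 = -311*(-1060 + 6/(7 - 20)) - 4187216 = -311*(-1060 + 6/(-13)) - 4187216 = -311*(-1060 + 6*(-1/13)) - 4187216 = -311*(-1060 - 6/13) - 4187216 = -311*(-13786/13) - 4187216 = 4287446/13 - 4187216 = -50146362/13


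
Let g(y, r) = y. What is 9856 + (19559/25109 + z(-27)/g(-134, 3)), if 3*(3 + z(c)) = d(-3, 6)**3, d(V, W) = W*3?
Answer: 33115441073/3364606 ≈ 9842.3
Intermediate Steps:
d(V, W) = 3*W
z(c) = 1941 (z(c) = -3 + (3*6)**3/3 = -3 + (1/3)*18**3 = -3 + (1/3)*5832 = -3 + 1944 = 1941)
9856 + (19559/25109 + z(-27)/g(-134, 3)) = 9856 + (19559/25109 + 1941/(-134)) = 9856 + (19559*(1/25109) + 1941*(-1/134)) = 9856 + (19559/25109 - 1941/134) = 9856 - 46115663/3364606 = 33115441073/3364606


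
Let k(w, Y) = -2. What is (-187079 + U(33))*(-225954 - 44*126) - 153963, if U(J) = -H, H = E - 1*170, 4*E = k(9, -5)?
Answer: 43268789970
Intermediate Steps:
E = -½ (E = (¼)*(-2) = -½ ≈ -0.50000)
H = -341/2 (H = -½ - 1*170 = -½ - 170 = -341/2 ≈ -170.50)
U(J) = 341/2 (U(J) = -1*(-341/2) = 341/2)
(-187079 + U(33))*(-225954 - 44*126) - 153963 = (-187079 + 341/2)*(-225954 - 44*126) - 153963 = -373817*(-225954 - 5544)/2 - 153963 = -373817/2*(-231498) - 153963 = 43268943933 - 153963 = 43268789970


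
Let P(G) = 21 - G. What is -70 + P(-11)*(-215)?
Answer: -6950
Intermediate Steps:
-70 + P(-11)*(-215) = -70 + (21 - 1*(-11))*(-215) = -70 + (21 + 11)*(-215) = -70 + 32*(-215) = -70 - 6880 = -6950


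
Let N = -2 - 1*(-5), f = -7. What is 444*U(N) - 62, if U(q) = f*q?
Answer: -9386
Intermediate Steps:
N = 3 (N = -2 + 5 = 3)
U(q) = -7*q
444*U(N) - 62 = 444*(-7*3) - 62 = 444*(-21) - 62 = -9324 - 62 = -9386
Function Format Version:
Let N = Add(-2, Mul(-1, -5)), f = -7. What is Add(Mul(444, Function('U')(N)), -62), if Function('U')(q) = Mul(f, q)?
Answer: -9386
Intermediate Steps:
N = 3 (N = Add(-2, 5) = 3)
Function('U')(q) = Mul(-7, q)
Add(Mul(444, Function('U')(N)), -62) = Add(Mul(444, Mul(-7, 3)), -62) = Add(Mul(444, -21), -62) = Add(-9324, -62) = -9386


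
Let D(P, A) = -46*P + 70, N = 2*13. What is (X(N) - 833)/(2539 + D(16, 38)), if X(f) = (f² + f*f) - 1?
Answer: 518/1873 ≈ 0.27656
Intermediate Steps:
N = 26
D(P, A) = 70 - 46*P
X(f) = -1 + 2*f² (X(f) = (f² + f²) - 1 = 2*f² - 1 = -1 + 2*f²)
(X(N) - 833)/(2539 + D(16, 38)) = ((-1 + 2*26²) - 833)/(2539 + (70 - 46*16)) = ((-1 + 2*676) - 833)/(2539 + (70 - 736)) = ((-1 + 1352) - 833)/(2539 - 666) = (1351 - 833)/1873 = 518*(1/1873) = 518/1873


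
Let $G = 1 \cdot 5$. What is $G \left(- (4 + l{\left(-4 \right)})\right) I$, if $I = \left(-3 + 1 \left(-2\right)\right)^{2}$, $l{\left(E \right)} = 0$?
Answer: $-500$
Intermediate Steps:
$G = 5$
$I = 25$ ($I = \left(-3 - 2\right)^{2} = \left(-5\right)^{2} = 25$)
$G \left(- (4 + l{\left(-4 \right)})\right) I = 5 \left(- (4 + 0)\right) 25 = 5 \left(\left(-1\right) 4\right) 25 = 5 \left(-4\right) 25 = \left(-20\right) 25 = -500$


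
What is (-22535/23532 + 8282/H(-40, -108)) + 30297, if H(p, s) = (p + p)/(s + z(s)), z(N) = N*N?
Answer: -137196131989/117660 ≈ -1.1660e+6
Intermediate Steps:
z(N) = N**2
H(p, s) = 2*p/(s + s**2) (H(p, s) = (p + p)/(s + s**2) = (2*p)/(s + s**2) = 2*p/(s + s**2))
(-22535/23532 + 8282/H(-40, -108)) + 30297 = (-22535/23532 + 8282/((2*(-40)/(-108*(1 - 108))))) + 30297 = (-22535*1/23532 + 8282/((2*(-40)*(-1/108)/(-107)))) + 30297 = (-22535/23532 + 8282/((2*(-40)*(-1/108)*(-1/107)))) + 30297 = (-22535/23532 + 8282/(-20/2889)) + 30297 = (-22535/23532 + 8282*(-2889/20)) + 30297 = (-22535/23532 - 11963349/10) + 30297 = -140760877009/117660 + 30297 = -137196131989/117660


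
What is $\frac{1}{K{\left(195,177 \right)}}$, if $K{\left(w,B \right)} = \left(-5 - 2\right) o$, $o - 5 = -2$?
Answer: $- \frac{1}{21} \approx -0.047619$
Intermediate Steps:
$o = 3$ ($o = 5 - 2 = 3$)
$K{\left(w,B \right)} = -21$ ($K{\left(w,B \right)} = \left(-5 - 2\right) 3 = \left(-7\right) 3 = -21$)
$\frac{1}{K{\left(195,177 \right)}} = \frac{1}{-21} = - \frac{1}{21}$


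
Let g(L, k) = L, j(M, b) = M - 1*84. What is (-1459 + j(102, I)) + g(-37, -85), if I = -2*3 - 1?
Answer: -1478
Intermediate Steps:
I = -7 (I = -6 - 1 = -7)
j(M, b) = -84 + M (j(M, b) = M - 84 = -84 + M)
(-1459 + j(102, I)) + g(-37, -85) = (-1459 + (-84 + 102)) - 37 = (-1459 + 18) - 37 = -1441 - 37 = -1478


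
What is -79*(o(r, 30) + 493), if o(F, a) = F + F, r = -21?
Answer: -35629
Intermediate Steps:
o(F, a) = 2*F
-79*(o(r, 30) + 493) = -79*(2*(-21) + 493) = -79*(-42 + 493) = -79*451 = -35629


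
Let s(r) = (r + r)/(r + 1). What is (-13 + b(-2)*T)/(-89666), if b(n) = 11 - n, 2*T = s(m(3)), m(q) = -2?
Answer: -13/89666 ≈ -0.00014498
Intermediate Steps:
s(r) = 2*r/(1 + r) (s(r) = (2*r)/(1 + r) = 2*r/(1 + r))
T = 2 (T = (2*(-2)/(1 - 2))/2 = (2*(-2)/(-1))/2 = (2*(-2)*(-1))/2 = (½)*4 = 2)
(-13 + b(-2)*T)/(-89666) = (-13 + (11 - 1*(-2))*2)/(-89666) = (-13 + (11 + 2)*2)*(-1/89666) = (-13 + 13*2)*(-1/89666) = (-13 + 26)*(-1/89666) = 13*(-1/89666) = -13/89666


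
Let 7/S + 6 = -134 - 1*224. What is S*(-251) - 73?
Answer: -3545/52 ≈ -68.173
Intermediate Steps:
S = -1/52 (S = 7/(-6 + (-134 - 1*224)) = 7/(-6 + (-134 - 224)) = 7/(-6 - 358) = 7/(-364) = 7*(-1/364) = -1/52 ≈ -0.019231)
S*(-251) - 73 = -1/52*(-251) - 73 = 251/52 - 73 = -3545/52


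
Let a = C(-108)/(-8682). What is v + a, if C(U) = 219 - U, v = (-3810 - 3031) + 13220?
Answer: 18460717/2894 ≈ 6379.0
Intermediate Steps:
v = 6379 (v = -6841 + 13220 = 6379)
a = -109/2894 (a = (219 - 1*(-108))/(-8682) = (219 + 108)*(-1/8682) = 327*(-1/8682) = -109/2894 ≈ -0.037664)
v + a = 6379 - 109/2894 = 18460717/2894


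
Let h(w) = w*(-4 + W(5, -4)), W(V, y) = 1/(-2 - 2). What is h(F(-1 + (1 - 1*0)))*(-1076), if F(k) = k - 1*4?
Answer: -18292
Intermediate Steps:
W(V, y) = -1/4 (W(V, y) = 1/(-4) = -1/4)
F(k) = -4 + k (F(k) = k - 4 = -4 + k)
h(w) = -17*w/4 (h(w) = w*(-4 - 1/4) = w*(-17/4) = -17*w/4)
h(F(-1 + (1 - 1*0)))*(-1076) = -17*(-4 + (-1 + (1 - 1*0)))/4*(-1076) = -17*(-4 + (-1 + (1 + 0)))/4*(-1076) = -17*(-4 + (-1 + 1))/4*(-1076) = -17*(-4 + 0)/4*(-1076) = -17/4*(-4)*(-1076) = 17*(-1076) = -18292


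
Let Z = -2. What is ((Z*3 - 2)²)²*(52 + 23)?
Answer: 307200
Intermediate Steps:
((Z*3 - 2)²)²*(52 + 23) = ((-2*3 - 2)²)²*(52 + 23) = ((-6 - 2)²)²*75 = ((-8)²)²*75 = 64²*75 = 4096*75 = 307200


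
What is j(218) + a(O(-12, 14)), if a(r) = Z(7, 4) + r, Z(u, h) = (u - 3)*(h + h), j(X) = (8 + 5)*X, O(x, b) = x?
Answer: 2854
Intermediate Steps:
j(X) = 13*X
Z(u, h) = 2*h*(-3 + u) (Z(u, h) = (-3 + u)*(2*h) = 2*h*(-3 + u))
a(r) = 32 + r (a(r) = 2*4*(-3 + 7) + r = 2*4*4 + r = 32 + r)
j(218) + a(O(-12, 14)) = 13*218 + (32 - 12) = 2834 + 20 = 2854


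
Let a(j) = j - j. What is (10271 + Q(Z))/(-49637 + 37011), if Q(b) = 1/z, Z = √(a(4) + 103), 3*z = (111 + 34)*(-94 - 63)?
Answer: -116909656/143715445 ≈ -0.81348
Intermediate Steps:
a(j) = 0
z = -22765/3 (z = ((111 + 34)*(-94 - 63))/3 = (145*(-157))/3 = (⅓)*(-22765) = -22765/3 ≈ -7588.3)
Z = √103 (Z = √(0 + 103) = √103 ≈ 10.149)
Q(b) = -3/22765 (Q(b) = 1/(-22765/3) = -3/22765)
(10271 + Q(Z))/(-49637 + 37011) = (10271 - 3/22765)/(-49637 + 37011) = (233819312/22765)/(-12626) = (233819312/22765)*(-1/12626) = -116909656/143715445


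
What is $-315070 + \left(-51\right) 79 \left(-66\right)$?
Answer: $-49156$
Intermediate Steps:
$-315070 + \left(-51\right) 79 \left(-66\right) = -315070 - -265914 = -315070 + 265914 = -49156$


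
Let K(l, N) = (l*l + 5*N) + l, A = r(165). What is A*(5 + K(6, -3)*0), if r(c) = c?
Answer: 825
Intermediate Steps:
A = 165
K(l, N) = l + l² + 5*N (K(l, N) = (l² + 5*N) + l = l + l² + 5*N)
A*(5 + K(6, -3)*0) = 165*(5 + (6 + 6² + 5*(-3))*0) = 165*(5 + (6 + 36 - 15)*0) = 165*(5 + 27*0) = 165*(5 + 0) = 165*5 = 825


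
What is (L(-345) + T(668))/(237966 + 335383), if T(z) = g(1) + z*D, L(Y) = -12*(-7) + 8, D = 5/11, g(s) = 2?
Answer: 4374/6306839 ≈ 0.00069353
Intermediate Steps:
D = 5/11 (D = 5*(1/11) = 5/11 ≈ 0.45455)
L(Y) = 92 (L(Y) = 84 + 8 = 92)
T(z) = 2 + 5*z/11 (T(z) = 2 + z*(5/11) = 2 + 5*z/11)
(L(-345) + T(668))/(237966 + 335383) = (92 + (2 + (5/11)*668))/(237966 + 335383) = (92 + (2 + 3340/11))/573349 = (92 + 3362/11)*(1/573349) = (4374/11)*(1/573349) = 4374/6306839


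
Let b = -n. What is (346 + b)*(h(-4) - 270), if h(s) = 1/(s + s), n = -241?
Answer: -1268507/8 ≈ -1.5856e+5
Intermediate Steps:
h(s) = 1/(2*s)
b = 241 (b = -1*(-241) = 241)
(346 + b)*(h(-4) - 270) = (346 + 241)*((½)/(-4) - 270) = 587*((½)*(-¼) - 270) = 587*(-⅛ - 270) = 587*(-2161/8) = -1268507/8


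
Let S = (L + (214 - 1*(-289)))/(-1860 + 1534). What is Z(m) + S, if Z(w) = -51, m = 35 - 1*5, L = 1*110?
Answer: -17239/326 ≈ -52.880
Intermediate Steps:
L = 110
m = 30 (m = 35 - 5 = 30)
S = -613/326 (S = (110 + (214 - 1*(-289)))/(-1860 + 1534) = (110 + (214 + 289))/(-326) = (110 + 503)*(-1/326) = 613*(-1/326) = -613/326 ≈ -1.8804)
Z(m) + S = -51 - 613/326 = -17239/326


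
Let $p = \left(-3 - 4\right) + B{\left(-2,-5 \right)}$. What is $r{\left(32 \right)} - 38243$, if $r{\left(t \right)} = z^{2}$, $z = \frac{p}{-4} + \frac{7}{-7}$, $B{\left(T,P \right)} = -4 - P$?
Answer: $- \frac{152971}{4} \approx -38243.0$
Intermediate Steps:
$p = -6$ ($p = \left(-3 - 4\right) - -1 = -7 + \left(-4 + 5\right) = -7 + 1 = -6$)
$z = \frac{1}{2}$ ($z = - \frac{6}{-4} + \frac{7}{-7} = \left(-6\right) \left(- \frac{1}{4}\right) + 7 \left(- \frac{1}{7}\right) = \frac{3}{2} - 1 = \frac{1}{2} \approx 0.5$)
$r{\left(t \right)} = \frac{1}{4}$ ($r{\left(t \right)} = \left(\frac{1}{2}\right)^{2} = \frac{1}{4}$)
$r{\left(32 \right)} - 38243 = \frac{1}{4} - 38243 = - \frac{152971}{4}$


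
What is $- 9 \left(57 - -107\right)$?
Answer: $-1476$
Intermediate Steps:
$- 9 \left(57 - -107\right) = - 9 \left(57 + 107\right) = \left(-9\right) 164 = -1476$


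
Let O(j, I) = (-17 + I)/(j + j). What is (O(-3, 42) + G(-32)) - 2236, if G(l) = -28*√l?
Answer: -13441/6 - 112*I*√2 ≈ -2240.2 - 158.39*I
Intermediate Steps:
O(j, I) = (-17 + I)/(2*j) (O(j, I) = (-17 + I)/((2*j)) = (-17 + I)*(1/(2*j)) = (-17 + I)/(2*j))
(O(-3, 42) + G(-32)) - 2236 = ((½)*(-17 + 42)/(-3) - 112*I*√2) - 2236 = ((½)*(-⅓)*25 - 112*I*√2) - 2236 = (-25/6 - 112*I*√2) - 2236 = -13441/6 - 112*I*√2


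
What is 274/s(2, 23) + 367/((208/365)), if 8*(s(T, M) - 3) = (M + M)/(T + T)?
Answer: 10422677/14768 ≈ 705.76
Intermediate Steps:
s(T, M) = 3 + M/(8*T) (s(T, M) = 3 + ((M + M)/(T + T))/8 = 3 + ((2*M)/((2*T)))/8 = 3 + ((2*M)*(1/(2*T)))/8 = 3 + (M/T)/8 = 3 + M/(8*T))
274/s(2, 23) + 367/((208/365)) = 274/(3 + (⅛)*23/2) + 367/((208/365)) = 274/(3 + (⅛)*23*(½)) + 367/((208*(1/365))) = 274/(3 + 23/16) + 367/(208/365) = 274/(71/16) + 367*(365/208) = 274*(16/71) + 133955/208 = 4384/71 + 133955/208 = 10422677/14768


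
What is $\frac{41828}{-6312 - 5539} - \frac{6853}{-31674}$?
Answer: $- \frac{1243645169}{375368574} \approx -3.3131$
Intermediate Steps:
$\frac{41828}{-6312 - 5539} - \frac{6853}{-31674} = \frac{41828}{-6312 - 5539} - - \frac{6853}{31674} = \frac{41828}{-11851} + \frac{6853}{31674} = 41828 \left(- \frac{1}{11851}\right) + \frac{6853}{31674} = - \frac{41828}{11851} + \frac{6853}{31674} = - \frac{1243645169}{375368574}$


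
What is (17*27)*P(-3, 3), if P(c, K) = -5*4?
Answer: -9180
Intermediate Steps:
P(c, K) = -20
(17*27)*P(-3, 3) = (17*27)*(-20) = 459*(-20) = -9180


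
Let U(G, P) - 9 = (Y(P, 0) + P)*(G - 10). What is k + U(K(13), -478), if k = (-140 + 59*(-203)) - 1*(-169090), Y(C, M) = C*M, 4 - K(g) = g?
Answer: 166064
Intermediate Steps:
K(g) = 4 - g
U(G, P) = 9 + P*(-10 + G) (U(G, P) = 9 + (P*0 + P)*(G - 10) = 9 + (0 + P)*(-10 + G) = 9 + P*(-10 + G))
k = 156973 (k = (-140 - 11977) + 169090 = -12117 + 169090 = 156973)
k + U(K(13), -478) = 156973 + (9 - 10*(-478) + (4 - 1*13)*(-478)) = 156973 + (9 + 4780 + (4 - 13)*(-478)) = 156973 + (9 + 4780 - 9*(-478)) = 156973 + (9 + 4780 + 4302) = 156973 + 9091 = 166064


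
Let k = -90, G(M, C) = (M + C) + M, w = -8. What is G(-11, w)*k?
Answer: 2700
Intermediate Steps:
G(M, C) = C + 2*M (G(M, C) = (C + M) + M = C + 2*M)
G(-11, w)*k = (-8 + 2*(-11))*(-90) = (-8 - 22)*(-90) = -30*(-90) = 2700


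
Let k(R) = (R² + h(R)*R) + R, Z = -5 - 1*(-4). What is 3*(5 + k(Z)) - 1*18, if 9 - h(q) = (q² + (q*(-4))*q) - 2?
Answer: -45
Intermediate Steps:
h(q) = 11 + 3*q² (h(q) = 9 - ((q² + (q*(-4))*q) - 2) = 9 - ((q² + (-4*q)*q) - 2) = 9 - ((q² - 4*q²) - 2) = 9 - (-3*q² - 2) = 9 - (-2 - 3*q²) = 9 + (2 + 3*q²) = 11 + 3*q²)
Z = -1 (Z = -5 + 4 = -1)
k(R) = R + R² + R*(11 + 3*R²) (k(R) = (R² + (11 + 3*R²)*R) + R = (R² + R*(11 + 3*R²)) + R = R + R² + R*(11 + 3*R²))
3*(5 + k(Z)) - 1*18 = 3*(5 - (12 - 1 + 3*(-1)²)) - 1*18 = 3*(5 - (12 - 1 + 3*1)) - 18 = 3*(5 - (12 - 1 + 3)) - 18 = 3*(5 - 1*14) - 18 = 3*(5 - 14) - 18 = 3*(-9) - 18 = -27 - 18 = -45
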